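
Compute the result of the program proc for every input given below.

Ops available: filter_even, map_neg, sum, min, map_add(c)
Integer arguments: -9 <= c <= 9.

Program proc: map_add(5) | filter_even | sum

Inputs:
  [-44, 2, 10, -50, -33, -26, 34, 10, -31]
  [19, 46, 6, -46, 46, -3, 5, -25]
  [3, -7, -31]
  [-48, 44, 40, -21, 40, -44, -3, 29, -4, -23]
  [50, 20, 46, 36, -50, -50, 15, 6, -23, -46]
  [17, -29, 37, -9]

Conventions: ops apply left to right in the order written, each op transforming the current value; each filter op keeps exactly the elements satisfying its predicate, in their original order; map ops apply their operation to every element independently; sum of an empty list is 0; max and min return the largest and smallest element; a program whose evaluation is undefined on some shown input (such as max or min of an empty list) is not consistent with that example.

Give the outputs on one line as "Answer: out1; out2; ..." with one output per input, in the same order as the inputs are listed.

Execution, op by op:
  [-44, 2, 10, -50, -33, -26, 34, 10, -31] -> [-39, 7, 15, -45, -28, -21, 39, 15, -26] -> [-28, -26] -> -54
  [19, 46, 6, -46, 46, -3, 5, -25] -> [24, 51, 11, -41, 51, 2, 10, -20] -> [24, 2, 10, -20] -> 16
  [3, -7, -31] -> [8, -2, -26] -> [8, -2, -26] -> -20
  [-48, 44, 40, -21, 40, -44, -3, 29, -4, -23] -> [-43, 49, 45, -16, 45, -39, 2, 34, 1, -18] -> [-16, 2, 34, -18] -> 2
  [50, 20, 46, 36, -50, -50, 15, 6, -23, -46] -> [55, 25, 51, 41, -45, -45, 20, 11, -18, -41] -> [20, -18] -> 2
  [17, -29, 37, -9] -> [22, -24, 42, -4] -> [22, -24, 42, -4] -> 36

-54; 16; -20; 2; 2; 36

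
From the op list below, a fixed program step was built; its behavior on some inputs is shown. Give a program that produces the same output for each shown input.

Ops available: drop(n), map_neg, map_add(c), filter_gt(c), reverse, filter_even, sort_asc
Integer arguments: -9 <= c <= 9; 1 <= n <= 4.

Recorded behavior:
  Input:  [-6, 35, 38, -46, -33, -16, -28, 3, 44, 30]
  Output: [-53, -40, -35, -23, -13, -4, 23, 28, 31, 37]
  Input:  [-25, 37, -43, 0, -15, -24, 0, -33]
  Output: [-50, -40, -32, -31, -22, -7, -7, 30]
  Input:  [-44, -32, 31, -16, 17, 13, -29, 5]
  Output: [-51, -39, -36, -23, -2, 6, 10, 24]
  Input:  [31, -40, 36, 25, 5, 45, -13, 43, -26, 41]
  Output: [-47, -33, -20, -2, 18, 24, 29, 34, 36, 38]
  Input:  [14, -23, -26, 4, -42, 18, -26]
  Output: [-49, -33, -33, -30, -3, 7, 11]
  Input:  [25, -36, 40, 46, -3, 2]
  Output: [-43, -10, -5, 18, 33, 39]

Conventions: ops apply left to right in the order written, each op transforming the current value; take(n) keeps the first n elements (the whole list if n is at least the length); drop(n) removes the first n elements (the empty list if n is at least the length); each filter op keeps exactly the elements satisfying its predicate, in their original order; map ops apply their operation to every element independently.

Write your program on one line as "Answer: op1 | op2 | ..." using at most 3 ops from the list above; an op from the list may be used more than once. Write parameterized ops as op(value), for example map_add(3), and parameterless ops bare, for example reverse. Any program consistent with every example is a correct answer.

map_add(-7) | sort_asc

Check, running the answer program on each example:
  [-6, 35, 38, -46, -33, -16, -28, 3, 44, 30] -> [-13, 28, 31, -53, -40, -23, -35, -4, 37, 23] -> [-53, -40, -35, -23, -13, -4, 23, 28, 31, 37]
  [-25, 37, -43, 0, -15, -24, 0, -33] -> [-32, 30, -50, -7, -22, -31, -7, -40] -> [-50, -40, -32, -31, -22, -7, -7, 30]
  [-44, -32, 31, -16, 17, 13, -29, 5] -> [-51, -39, 24, -23, 10, 6, -36, -2] -> [-51, -39, -36, -23, -2, 6, 10, 24]
  [31, -40, 36, 25, 5, 45, -13, 43, -26, 41] -> [24, -47, 29, 18, -2, 38, -20, 36, -33, 34] -> [-47, -33, -20, -2, 18, 24, 29, 34, 36, 38]
  [14, -23, -26, 4, -42, 18, -26] -> [7, -30, -33, -3, -49, 11, -33] -> [-49, -33, -33, -30, -3, 7, 11]
  [25, -36, 40, 46, -3, 2] -> [18, -43, 33, 39, -10, -5] -> [-43, -10, -5, 18, 33, 39]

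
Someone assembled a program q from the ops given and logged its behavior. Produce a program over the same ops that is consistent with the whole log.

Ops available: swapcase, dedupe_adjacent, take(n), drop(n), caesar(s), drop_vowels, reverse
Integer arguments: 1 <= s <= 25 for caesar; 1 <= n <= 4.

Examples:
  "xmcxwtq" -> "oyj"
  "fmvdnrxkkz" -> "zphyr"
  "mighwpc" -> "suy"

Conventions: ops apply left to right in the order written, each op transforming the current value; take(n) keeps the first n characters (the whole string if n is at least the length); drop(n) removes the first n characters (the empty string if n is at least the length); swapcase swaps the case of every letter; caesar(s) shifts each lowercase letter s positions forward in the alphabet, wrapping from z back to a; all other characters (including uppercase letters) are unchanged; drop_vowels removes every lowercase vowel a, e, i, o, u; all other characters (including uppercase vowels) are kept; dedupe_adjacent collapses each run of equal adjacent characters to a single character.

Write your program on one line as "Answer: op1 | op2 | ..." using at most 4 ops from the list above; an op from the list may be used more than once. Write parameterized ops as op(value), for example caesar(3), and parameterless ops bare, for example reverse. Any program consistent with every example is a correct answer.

reverse | dedupe_adjacent | drop(4) | caesar(12)

Check, running the answer program on each example:
  "xmcxwtq" -> "qtwxcmx" -> "qtwxcmx" -> "cmx" -> "oyj"
  "fmvdnrxkkz" -> "zkkxrndvmf" -> "zkxrndvmf" -> "ndvmf" -> "zphyr"
  "mighwpc" -> "cpwhgim" -> "cpwhgim" -> "gim" -> "suy"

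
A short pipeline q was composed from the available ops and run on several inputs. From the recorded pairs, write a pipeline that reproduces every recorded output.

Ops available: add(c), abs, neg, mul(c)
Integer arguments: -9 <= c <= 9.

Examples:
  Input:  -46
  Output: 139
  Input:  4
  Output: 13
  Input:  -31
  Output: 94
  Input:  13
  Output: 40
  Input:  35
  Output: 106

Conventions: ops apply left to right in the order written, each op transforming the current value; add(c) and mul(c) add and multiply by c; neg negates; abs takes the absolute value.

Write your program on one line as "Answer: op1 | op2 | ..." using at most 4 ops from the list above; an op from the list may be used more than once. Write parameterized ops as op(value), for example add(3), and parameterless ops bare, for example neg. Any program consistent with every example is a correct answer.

mul(3) | abs | add(1)

Check, running the answer program on each example:
  -46 -> -138 -> 138 -> 139
  4 -> 12 -> 12 -> 13
  -31 -> -93 -> 93 -> 94
  13 -> 39 -> 39 -> 40
  35 -> 105 -> 105 -> 106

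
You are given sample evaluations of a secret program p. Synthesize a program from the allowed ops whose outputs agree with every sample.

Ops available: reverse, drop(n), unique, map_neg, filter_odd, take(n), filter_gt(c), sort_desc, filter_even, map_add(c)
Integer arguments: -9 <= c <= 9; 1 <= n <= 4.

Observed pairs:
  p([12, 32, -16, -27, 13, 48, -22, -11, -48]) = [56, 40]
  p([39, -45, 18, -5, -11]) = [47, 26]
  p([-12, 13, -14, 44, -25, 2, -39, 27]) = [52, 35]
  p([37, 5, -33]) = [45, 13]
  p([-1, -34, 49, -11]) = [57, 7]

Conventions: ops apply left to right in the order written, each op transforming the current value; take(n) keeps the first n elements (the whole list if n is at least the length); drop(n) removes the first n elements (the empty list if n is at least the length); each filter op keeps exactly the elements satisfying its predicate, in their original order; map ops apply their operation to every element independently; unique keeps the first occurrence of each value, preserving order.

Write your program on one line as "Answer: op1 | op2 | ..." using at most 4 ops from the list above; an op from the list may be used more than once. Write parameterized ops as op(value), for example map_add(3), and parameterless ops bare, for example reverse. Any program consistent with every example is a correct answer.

sort_desc | map_add(8) | take(2)

Check, running the answer program on each example:
  [12, 32, -16, -27, 13, 48, -22, -11, -48] -> [48, 32, 13, 12, -11, -16, -22, -27, -48] -> [56, 40, 21, 20, -3, -8, -14, -19, -40] -> [56, 40]
  [39, -45, 18, -5, -11] -> [39, 18, -5, -11, -45] -> [47, 26, 3, -3, -37] -> [47, 26]
  [-12, 13, -14, 44, -25, 2, -39, 27] -> [44, 27, 13, 2, -12, -14, -25, -39] -> [52, 35, 21, 10, -4, -6, -17, -31] -> [52, 35]
  [37, 5, -33] -> [37, 5, -33] -> [45, 13, -25] -> [45, 13]
  [-1, -34, 49, -11] -> [49, -1, -11, -34] -> [57, 7, -3, -26] -> [57, 7]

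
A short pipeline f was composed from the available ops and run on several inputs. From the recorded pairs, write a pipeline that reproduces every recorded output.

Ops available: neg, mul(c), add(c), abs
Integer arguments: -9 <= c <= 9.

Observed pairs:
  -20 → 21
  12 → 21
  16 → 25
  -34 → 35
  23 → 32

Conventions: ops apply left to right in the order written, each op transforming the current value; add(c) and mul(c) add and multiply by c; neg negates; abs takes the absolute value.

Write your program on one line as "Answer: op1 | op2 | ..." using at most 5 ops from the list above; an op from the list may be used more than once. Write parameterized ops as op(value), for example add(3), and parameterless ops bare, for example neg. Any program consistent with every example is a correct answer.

add(1) | add(3) | abs | add(5)

Check, running the answer program on each example:
  -20 -> -19 -> -16 -> 16 -> 21
  12 -> 13 -> 16 -> 16 -> 21
  16 -> 17 -> 20 -> 20 -> 25
  -34 -> -33 -> -30 -> 30 -> 35
  23 -> 24 -> 27 -> 27 -> 32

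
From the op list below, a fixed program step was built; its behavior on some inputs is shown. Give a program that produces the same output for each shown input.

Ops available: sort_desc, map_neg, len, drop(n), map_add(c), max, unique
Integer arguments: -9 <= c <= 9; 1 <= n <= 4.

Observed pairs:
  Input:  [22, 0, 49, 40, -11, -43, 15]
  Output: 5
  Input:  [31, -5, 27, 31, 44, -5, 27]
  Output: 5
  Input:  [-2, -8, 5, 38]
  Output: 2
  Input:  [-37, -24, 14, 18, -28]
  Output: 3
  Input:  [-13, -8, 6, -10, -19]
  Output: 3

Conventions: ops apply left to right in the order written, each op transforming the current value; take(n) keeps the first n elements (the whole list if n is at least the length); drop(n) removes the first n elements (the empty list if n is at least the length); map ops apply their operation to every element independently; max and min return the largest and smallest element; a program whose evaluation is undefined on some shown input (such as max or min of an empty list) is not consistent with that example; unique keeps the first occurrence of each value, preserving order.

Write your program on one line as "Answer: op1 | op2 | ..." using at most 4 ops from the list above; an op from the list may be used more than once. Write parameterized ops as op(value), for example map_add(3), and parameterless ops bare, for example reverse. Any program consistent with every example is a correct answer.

drop(1) | drop(1) | sort_desc | len

Check, running the answer program on each example:
  [22, 0, 49, 40, -11, -43, 15] -> [0, 49, 40, -11, -43, 15] -> [49, 40, -11, -43, 15] -> [49, 40, 15, -11, -43] -> 5
  [31, -5, 27, 31, 44, -5, 27] -> [-5, 27, 31, 44, -5, 27] -> [27, 31, 44, -5, 27] -> [44, 31, 27, 27, -5] -> 5
  [-2, -8, 5, 38] -> [-8, 5, 38] -> [5, 38] -> [38, 5] -> 2
  [-37, -24, 14, 18, -28] -> [-24, 14, 18, -28] -> [14, 18, -28] -> [18, 14, -28] -> 3
  [-13, -8, 6, -10, -19] -> [-8, 6, -10, -19] -> [6, -10, -19] -> [6, -10, -19] -> 3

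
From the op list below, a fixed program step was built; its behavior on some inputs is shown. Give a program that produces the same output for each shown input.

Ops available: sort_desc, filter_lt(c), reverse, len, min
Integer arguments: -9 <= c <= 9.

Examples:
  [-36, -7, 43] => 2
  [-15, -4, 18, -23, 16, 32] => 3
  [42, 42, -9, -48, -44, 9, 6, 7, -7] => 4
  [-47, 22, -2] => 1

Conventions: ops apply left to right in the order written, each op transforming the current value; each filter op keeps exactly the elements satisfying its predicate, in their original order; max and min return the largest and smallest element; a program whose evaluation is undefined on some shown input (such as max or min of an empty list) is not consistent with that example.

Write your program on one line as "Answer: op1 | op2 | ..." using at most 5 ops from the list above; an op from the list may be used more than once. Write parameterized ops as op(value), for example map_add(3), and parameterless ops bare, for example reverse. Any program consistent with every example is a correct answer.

sort_desc | filter_lt(1) | reverse | filter_lt(-2) | len

Check, running the answer program on each example:
  [-36, -7, 43] -> [43, -7, -36] -> [-7, -36] -> [-36, -7] -> [-36, -7] -> 2
  [-15, -4, 18, -23, 16, 32] -> [32, 18, 16, -4, -15, -23] -> [-4, -15, -23] -> [-23, -15, -4] -> [-23, -15, -4] -> 3
  [42, 42, -9, -48, -44, 9, 6, 7, -7] -> [42, 42, 9, 7, 6, -7, -9, -44, -48] -> [-7, -9, -44, -48] -> [-48, -44, -9, -7] -> [-48, -44, -9, -7] -> 4
  [-47, 22, -2] -> [22, -2, -47] -> [-2, -47] -> [-47, -2] -> [-47] -> 1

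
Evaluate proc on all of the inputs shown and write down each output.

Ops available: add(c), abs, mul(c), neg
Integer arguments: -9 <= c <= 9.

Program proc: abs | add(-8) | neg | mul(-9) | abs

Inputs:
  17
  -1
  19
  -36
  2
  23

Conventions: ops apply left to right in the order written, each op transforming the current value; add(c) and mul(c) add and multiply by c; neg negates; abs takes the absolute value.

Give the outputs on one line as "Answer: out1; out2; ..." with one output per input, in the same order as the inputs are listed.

81; 63; 99; 252; 54; 135

Execution, op by op:
  17 -> 17 -> 9 -> -9 -> 81 -> 81
  -1 -> 1 -> -7 -> 7 -> -63 -> 63
  19 -> 19 -> 11 -> -11 -> 99 -> 99
  -36 -> 36 -> 28 -> -28 -> 252 -> 252
  2 -> 2 -> -6 -> 6 -> -54 -> 54
  23 -> 23 -> 15 -> -15 -> 135 -> 135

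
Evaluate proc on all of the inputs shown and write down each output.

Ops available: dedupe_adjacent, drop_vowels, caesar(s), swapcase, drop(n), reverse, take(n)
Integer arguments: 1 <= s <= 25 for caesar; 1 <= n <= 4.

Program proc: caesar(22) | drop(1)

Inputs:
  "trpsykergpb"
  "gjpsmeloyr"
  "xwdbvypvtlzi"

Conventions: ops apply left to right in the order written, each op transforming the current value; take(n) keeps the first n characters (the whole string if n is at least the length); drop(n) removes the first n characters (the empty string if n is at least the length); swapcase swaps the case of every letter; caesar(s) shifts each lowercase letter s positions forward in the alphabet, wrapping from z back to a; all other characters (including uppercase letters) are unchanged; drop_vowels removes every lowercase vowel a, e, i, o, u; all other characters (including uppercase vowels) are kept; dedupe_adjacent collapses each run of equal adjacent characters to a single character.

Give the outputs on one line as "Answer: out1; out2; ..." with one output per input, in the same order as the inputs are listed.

Execution, op by op:
  "trpsykergpb" -> "pnlouganclx" -> "nlouganclx"
  "gjpsmeloyr" -> "cfloiahkun" -> "floiahkun"
  "xwdbvypvtlzi" -> "tszxrulrphve" -> "szxrulrphve"

"nlouganclx"; "floiahkun"; "szxrulrphve"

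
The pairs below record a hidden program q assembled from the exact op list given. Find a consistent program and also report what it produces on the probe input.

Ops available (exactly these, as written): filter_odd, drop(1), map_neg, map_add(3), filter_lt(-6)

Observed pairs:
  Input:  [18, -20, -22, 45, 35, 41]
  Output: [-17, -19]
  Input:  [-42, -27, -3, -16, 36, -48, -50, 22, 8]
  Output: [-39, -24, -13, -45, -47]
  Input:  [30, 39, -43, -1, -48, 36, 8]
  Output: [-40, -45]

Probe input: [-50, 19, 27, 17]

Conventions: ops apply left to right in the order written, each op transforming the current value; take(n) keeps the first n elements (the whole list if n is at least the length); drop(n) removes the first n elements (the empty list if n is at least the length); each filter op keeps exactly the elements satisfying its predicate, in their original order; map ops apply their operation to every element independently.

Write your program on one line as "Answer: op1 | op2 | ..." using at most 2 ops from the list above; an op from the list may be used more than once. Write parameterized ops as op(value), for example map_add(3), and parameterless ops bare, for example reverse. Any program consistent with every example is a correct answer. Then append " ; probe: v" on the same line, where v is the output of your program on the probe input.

map_add(3) | filter_lt(-6) ; probe: [-47]

Check, running the answer program on each example:
  [18, -20, -22, 45, 35, 41] -> [21, -17, -19, 48, 38, 44] -> [-17, -19]
  [-42, -27, -3, -16, 36, -48, -50, 22, 8] -> [-39, -24, 0, -13, 39, -45, -47, 25, 11] -> [-39, -24, -13, -45, -47]
  [30, 39, -43, -1, -48, 36, 8] -> [33, 42, -40, 2, -45, 39, 11] -> [-40, -45]
  probe: [-50, 19, 27, 17] -> [-47, 22, 30, 20] -> [-47]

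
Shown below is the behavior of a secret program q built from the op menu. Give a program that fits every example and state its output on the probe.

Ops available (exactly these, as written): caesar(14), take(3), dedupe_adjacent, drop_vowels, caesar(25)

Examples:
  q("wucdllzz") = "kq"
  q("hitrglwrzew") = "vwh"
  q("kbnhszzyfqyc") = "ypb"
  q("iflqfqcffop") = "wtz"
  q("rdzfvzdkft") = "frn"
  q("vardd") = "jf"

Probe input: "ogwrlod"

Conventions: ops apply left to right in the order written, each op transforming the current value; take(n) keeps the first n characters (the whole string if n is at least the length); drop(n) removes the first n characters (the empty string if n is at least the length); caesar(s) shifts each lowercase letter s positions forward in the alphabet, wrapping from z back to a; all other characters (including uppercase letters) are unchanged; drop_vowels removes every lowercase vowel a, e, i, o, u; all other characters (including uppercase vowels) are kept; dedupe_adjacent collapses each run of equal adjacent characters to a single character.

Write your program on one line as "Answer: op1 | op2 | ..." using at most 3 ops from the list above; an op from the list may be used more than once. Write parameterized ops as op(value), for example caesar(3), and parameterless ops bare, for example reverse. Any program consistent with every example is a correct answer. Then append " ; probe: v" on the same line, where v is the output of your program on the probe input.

caesar(14) | take(3) | drop_vowels ; probe: "ck"

Check, running the answer program on each example:
  "wucdllzz" -> "kiqrzznn" -> "kiq" -> "kq"
  "hitrglwrzew" -> "vwhfuzkfnsk" -> "vwh" -> "vwh"
  "kbnhszzyfqyc" -> "ypbvgnnmtemq" -> "ypb" -> "ypb"
  "iflqfqcffop" -> "wtzeteqttcd" -> "wtz" -> "wtz"
  "rdzfvzdkft" -> "frntjnryth" -> "frn" -> "frn"
  "vardd" -> "jofrr" -> "jof" -> "jf"
  probe: "ogwrlod" -> "cukfzcr" -> "cuk" -> "ck"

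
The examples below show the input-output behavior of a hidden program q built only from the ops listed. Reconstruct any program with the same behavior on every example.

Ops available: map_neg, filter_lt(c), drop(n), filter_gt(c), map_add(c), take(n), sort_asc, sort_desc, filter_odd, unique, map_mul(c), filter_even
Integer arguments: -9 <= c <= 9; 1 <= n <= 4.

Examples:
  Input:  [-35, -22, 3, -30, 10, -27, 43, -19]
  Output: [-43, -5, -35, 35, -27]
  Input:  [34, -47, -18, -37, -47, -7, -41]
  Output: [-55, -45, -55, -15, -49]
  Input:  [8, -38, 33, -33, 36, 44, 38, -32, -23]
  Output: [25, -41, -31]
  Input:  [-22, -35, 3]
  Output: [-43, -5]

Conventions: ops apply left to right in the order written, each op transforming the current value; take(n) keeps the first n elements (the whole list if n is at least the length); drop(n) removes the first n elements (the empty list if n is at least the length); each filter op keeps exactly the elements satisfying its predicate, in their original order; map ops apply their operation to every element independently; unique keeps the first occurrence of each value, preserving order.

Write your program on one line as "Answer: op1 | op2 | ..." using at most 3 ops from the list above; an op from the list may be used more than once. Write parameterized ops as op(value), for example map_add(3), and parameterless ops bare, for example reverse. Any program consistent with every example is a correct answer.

map_add(-9) | map_add(1) | filter_odd

Check, running the answer program on each example:
  [-35, -22, 3, -30, 10, -27, 43, -19] -> [-44, -31, -6, -39, 1, -36, 34, -28] -> [-43, -30, -5, -38, 2, -35, 35, -27] -> [-43, -5, -35, 35, -27]
  [34, -47, -18, -37, -47, -7, -41] -> [25, -56, -27, -46, -56, -16, -50] -> [26, -55, -26, -45, -55, -15, -49] -> [-55, -45, -55, -15, -49]
  [8, -38, 33, -33, 36, 44, 38, -32, -23] -> [-1, -47, 24, -42, 27, 35, 29, -41, -32] -> [0, -46, 25, -41, 28, 36, 30, -40, -31] -> [25, -41, -31]
  [-22, -35, 3] -> [-31, -44, -6] -> [-30, -43, -5] -> [-43, -5]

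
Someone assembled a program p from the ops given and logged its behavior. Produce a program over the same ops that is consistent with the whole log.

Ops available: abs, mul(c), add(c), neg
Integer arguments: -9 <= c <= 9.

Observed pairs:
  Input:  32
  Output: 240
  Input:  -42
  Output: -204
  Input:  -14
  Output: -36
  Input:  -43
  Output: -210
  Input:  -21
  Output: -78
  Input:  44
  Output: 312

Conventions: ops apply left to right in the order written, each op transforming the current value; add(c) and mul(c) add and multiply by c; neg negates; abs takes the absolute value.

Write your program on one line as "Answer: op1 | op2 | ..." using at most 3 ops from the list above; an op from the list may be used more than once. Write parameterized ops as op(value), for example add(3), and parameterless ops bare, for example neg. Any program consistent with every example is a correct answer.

add(8) | mul(6)

Check, running the answer program on each example:
  32 -> 40 -> 240
  -42 -> -34 -> -204
  -14 -> -6 -> -36
  -43 -> -35 -> -210
  -21 -> -13 -> -78
  44 -> 52 -> 312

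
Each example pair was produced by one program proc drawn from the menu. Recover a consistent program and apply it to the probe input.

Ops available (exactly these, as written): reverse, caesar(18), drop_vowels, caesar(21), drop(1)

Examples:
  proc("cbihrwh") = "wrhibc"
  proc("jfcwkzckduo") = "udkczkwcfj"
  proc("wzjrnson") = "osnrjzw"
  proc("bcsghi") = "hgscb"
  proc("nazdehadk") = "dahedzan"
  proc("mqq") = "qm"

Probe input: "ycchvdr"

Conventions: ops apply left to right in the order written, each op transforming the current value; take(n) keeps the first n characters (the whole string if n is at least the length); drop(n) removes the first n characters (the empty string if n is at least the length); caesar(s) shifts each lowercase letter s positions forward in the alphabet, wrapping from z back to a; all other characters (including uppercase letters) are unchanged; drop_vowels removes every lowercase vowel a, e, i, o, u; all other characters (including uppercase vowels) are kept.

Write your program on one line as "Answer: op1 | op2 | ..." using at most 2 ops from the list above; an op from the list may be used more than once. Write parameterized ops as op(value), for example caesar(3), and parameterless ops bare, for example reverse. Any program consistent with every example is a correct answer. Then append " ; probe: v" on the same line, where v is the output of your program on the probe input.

reverse | drop(1) ; probe: "dvhccy"

Check, running the answer program on each example:
  "cbihrwh" -> "hwrhibc" -> "wrhibc"
  "jfcwkzckduo" -> "oudkczkwcfj" -> "udkczkwcfj"
  "wzjrnson" -> "nosnrjzw" -> "osnrjzw"
  "bcsghi" -> "ihgscb" -> "hgscb"
  "nazdehadk" -> "kdahedzan" -> "dahedzan"
  "mqq" -> "qqm" -> "qm"
  probe: "ycchvdr" -> "rdvhccy" -> "dvhccy"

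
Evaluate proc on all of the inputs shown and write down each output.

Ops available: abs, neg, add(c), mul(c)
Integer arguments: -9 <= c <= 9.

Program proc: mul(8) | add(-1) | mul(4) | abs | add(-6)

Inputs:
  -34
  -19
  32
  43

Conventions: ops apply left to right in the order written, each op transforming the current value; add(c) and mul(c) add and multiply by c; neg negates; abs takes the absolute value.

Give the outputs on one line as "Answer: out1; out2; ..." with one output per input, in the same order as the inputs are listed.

1086; 606; 1014; 1366

Execution, op by op:
  -34 -> -272 -> -273 -> -1092 -> 1092 -> 1086
  -19 -> -152 -> -153 -> -612 -> 612 -> 606
  32 -> 256 -> 255 -> 1020 -> 1020 -> 1014
  43 -> 344 -> 343 -> 1372 -> 1372 -> 1366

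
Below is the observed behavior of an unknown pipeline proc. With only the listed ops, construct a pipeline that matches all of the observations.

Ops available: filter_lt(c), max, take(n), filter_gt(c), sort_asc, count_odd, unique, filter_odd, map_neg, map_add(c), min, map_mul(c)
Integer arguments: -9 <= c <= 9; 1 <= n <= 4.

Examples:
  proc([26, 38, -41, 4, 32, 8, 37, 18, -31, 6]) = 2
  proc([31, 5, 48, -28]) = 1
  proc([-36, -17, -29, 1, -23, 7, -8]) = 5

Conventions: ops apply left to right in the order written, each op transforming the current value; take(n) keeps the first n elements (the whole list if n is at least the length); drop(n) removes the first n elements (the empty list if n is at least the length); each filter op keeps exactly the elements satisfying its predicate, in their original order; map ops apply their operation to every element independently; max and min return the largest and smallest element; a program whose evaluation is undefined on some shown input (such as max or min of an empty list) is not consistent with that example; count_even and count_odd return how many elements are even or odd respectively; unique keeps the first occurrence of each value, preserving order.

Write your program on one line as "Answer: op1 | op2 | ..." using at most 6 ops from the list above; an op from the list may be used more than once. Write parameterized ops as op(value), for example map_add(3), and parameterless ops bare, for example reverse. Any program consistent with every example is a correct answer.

map_add(-6) | filter_lt(2) | map_neg | filter_odd | map_mul(-1) | count_odd

Check, running the answer program on each example:
  [26, 38, -41, 4, 32, 8, 37, 18, -31, 6] -> [20, 32, -47, -2, 26, 2, 31, 12, -37, 0] -> [-47, -2, -37, 0] -> [47, 2, 37, 0] -> [47, 37] -> [-47, -37] -> 2
  [31, 5, 48, -28] -> [25, -1, 42, -34] -> [-1, -34] -> [1, 34] -> [1] -> [-1] -> 1
  [-36, -17, -29, 1, -23, 7, -8] -> [-42, -23, -35, -5, -29, 1, -14] -> [-42, -23, -35, -5, -29, 1, -14] -> [42, 23, 35, 5, 29, -1, 14] -> [23, 35, 5, 29, -1] -> [-23, -35, -5, -29, 1] -> 5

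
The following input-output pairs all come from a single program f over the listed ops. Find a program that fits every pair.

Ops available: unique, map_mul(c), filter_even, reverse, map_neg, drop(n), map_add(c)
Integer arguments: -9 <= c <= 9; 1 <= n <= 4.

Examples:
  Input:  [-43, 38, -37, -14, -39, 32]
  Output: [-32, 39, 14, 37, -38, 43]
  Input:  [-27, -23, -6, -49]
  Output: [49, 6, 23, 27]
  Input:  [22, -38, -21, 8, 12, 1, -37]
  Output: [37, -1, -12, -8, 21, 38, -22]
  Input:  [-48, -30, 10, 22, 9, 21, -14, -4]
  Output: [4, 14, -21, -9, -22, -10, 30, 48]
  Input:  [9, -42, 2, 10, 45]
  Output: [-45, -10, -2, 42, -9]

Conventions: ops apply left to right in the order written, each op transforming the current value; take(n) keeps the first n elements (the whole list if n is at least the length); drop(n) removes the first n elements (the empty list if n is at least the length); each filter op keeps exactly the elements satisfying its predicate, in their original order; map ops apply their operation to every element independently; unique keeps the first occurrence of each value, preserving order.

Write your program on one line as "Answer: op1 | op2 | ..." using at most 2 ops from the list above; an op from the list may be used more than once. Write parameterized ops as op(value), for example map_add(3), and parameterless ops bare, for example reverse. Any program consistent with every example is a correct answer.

map_neg | reverse

Check, running the answer program on each example:
  [-43, 38, -37, -14, -39, 32] -> [43, -38, 37, 14, 39, -32] -> [-32, 39, 14, 37, -38, 43]
  [-27, -23, -6, -49] -> [27, 23, 6, 49] -> [49, 6, 23, 27]
  [22, -38, -21, 8, 12, 1, -37] -> [-22, 38, 21, -8, -12, -1, 37] -> [37, -1, -12, -8, 21, 38, -22]
  [-48, -30, 10, 22, 9, 21, -14, -4] -> [48, 30, -10, -22, -9, -21, 14, 4] -> [4, 14, -21, -9, -22, -10, 30, 48]
  [9, -42, 2, 10, 45] -> [-9, 42, -2, -10, -45] -> [-45, -10, -2, 42, -9]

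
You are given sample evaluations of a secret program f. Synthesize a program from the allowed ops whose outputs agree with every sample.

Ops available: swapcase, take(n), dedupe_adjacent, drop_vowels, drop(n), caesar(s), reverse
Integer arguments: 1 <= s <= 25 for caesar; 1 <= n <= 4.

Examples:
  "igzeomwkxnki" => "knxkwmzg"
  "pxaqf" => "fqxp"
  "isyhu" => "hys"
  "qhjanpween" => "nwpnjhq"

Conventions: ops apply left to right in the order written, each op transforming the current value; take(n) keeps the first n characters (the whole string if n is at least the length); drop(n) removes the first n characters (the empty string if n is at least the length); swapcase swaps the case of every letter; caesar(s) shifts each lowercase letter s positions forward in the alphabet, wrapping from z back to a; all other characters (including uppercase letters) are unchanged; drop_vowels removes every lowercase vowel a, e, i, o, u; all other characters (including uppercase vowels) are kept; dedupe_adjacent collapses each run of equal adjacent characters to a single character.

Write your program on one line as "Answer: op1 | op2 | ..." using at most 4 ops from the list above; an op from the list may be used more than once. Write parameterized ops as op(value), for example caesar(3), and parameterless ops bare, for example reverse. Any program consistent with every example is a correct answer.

reverse | dedupe_adjacent | drop_vowels

Check, running the answer program on each example:
  "igzeomwkxnki" -> "iknxkwmoezgi" -> "iknxkwmoezgi" -> "knxkwmzg"
  "pxaqf" -> "fqaxp" -> "fqaxp" -> "fqxp"
  "isyhu" -> "uhysi" -> "uhysi" -> "hys"
  "qhjanpween" -> "neewpnajhq" -> "newpnajhq" -> "nwpnjhq"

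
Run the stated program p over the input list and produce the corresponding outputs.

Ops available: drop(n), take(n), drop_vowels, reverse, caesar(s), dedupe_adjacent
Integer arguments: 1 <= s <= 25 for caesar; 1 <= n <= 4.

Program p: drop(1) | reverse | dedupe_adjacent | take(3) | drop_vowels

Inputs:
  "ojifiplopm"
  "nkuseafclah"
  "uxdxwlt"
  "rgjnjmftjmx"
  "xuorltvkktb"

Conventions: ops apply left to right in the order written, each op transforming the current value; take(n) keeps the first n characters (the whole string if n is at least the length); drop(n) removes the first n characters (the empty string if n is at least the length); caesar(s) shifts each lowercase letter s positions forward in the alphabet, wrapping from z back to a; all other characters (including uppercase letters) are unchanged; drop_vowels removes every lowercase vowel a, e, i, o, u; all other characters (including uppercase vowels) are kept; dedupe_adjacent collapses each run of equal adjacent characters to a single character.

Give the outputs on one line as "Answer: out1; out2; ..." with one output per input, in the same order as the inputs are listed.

Execution, op by op:
  "ojifiplopm" -> "jifiplopm" -> "mpolpifij" -> "mpolpifij" -> "mpo" -> "mp"
  "nkuseafclah" -> "kuseafclah" -> "halcfaesuk" -> "halcfaesuk" -> "hal" -> "hl"
  "uxdxwlt" -> "xdxwlt" -> "tlwxdx" -> "tlwxdx" -> "tlw" -> "tlw"
  "rgjnjmftjmx" -> "gjnjmftjmx" -> "xmjtfmjnjg" -> "xmjtfmjnjg" -> "xmj" -> "xmj"
  "xuorltvkktb" -> "uorltvkktb" -> "btkkvtlrou" -> "btkvtlrou" -> "btk" -> "btk"

"mp"; "hl"; "tlw"; "xmj"; "btk"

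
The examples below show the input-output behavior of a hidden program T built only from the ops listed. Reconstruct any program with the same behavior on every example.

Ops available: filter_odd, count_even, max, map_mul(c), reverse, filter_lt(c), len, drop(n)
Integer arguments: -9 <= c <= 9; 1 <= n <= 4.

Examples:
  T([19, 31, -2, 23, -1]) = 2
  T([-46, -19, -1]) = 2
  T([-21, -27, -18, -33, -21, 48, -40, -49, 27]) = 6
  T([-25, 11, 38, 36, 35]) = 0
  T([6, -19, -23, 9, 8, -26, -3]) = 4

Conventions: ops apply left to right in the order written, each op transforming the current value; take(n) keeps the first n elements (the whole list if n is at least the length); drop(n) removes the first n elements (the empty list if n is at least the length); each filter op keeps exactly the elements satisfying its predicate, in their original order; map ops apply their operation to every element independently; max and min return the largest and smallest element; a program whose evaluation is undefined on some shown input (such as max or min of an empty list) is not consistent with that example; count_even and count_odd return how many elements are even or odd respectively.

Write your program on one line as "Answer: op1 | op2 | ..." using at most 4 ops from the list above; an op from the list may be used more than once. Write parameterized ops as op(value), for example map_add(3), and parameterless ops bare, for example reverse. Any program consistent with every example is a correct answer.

drop(1) | filter_lt(7) | map_mul(-8) | len

Check, running the answer program on each example:
  [19, 31, -2, 23, -1] -> [31, -2, 23, -1] -> [-2, -1] -> [16, 8] -> 2
  [-46, -19, -1] -> [-19, -1] -> [-19, -1] -> [152, 8] -> 2
  [-21, -27, -18, -33, -21, 48, -40, -49, 27] -> [-27, -18, -33, -21, 48, -40, -49, 27] -> [-27, -18, -33, -21, -40, -49] -> [216, 144, 264, 168, 320, 392] -> 6
  [-25, 11, 38, 36, 35] -> [11, 38, 36, 35] -> [] -> [] -> 0
  [6, -19, -23, 9, 8, -26, -3] -> [-19, -23, 9, 8, -26, -3] -> [-19, -23, -26, -3] -> [152, 184, 208, 24] -> 4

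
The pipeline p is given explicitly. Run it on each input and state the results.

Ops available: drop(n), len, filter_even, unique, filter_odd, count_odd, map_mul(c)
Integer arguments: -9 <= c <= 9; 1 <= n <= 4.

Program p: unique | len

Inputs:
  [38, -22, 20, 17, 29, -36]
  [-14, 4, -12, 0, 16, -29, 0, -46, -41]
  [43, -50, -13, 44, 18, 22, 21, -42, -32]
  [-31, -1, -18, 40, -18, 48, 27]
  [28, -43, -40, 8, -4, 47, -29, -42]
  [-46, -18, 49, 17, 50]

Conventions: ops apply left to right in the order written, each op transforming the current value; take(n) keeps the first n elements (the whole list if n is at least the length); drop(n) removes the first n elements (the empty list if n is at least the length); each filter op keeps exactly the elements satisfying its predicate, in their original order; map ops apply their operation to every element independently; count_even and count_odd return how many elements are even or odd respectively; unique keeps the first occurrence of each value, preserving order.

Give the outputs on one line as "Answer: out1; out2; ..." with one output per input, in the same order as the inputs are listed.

6; 8; 9; 6; 8; 5

Execution, op by op:
  [38, -22, 20, 17, 29, -36] -> [38, -22, 20, 17, 29, -36] -> 6
  [-14, 4, -12, 0, 16, -29, 0, -46, -41] -> [-14, 4, -12, 0, 16, -29, -46, -41] -> 8
  [43, -50, -13, 44, 18, 22, 21, -42, -32] -> [43, -50, -13, 44, 18, 22, 21, -42, -32] -> 9
  [-31, -1, -18, 40, -18, 48, 27] -> [-31, -1, -18, 40, 48, 27] -> 6
  [28, -43, -40, 8, -4, 47, -29, -42] -> [28, -43, -40, 8, -4, 47, -29, -42] -> 8
  [-46, -18, 49, 17, 50] -> [-46, -18, 49, 17, 50] -> 5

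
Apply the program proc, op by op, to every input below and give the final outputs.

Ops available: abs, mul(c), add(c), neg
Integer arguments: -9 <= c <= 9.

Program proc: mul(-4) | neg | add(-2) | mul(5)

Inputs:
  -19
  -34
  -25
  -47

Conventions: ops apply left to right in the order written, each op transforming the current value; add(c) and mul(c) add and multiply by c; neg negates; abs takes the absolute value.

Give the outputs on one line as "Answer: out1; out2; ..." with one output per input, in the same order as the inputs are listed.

Execution, op by op:
  -19 -> 76 -> -76 -> -78 -> -390
  -34 -> 136 -> -136 -> -138 -> -690
  -25 -> 100 -> -100 -> -102 -> -510
  -47 -> 188 -> -188 -> -190 -> -950

-390; -690; -510; -950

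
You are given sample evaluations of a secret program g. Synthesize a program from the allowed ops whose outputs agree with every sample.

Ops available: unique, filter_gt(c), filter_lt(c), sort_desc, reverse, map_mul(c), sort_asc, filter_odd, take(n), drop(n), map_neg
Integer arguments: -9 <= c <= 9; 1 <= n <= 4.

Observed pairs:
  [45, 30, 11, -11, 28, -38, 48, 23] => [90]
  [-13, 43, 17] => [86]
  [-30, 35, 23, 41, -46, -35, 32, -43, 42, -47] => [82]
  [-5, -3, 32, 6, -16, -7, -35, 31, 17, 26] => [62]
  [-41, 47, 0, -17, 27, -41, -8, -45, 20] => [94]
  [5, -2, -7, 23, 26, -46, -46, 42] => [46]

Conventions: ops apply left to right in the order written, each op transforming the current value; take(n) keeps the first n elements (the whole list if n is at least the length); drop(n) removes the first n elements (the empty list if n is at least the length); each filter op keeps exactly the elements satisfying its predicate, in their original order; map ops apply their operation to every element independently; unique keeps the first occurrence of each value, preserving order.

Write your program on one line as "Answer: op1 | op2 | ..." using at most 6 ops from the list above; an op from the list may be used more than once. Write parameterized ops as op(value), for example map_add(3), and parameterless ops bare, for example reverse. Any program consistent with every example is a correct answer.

filter_odd | map_mul(2) | sort_desc | map_neg | take(1) | map_neg

Check, running the answer program on each example:
  [45, 30, 11, -11, 28, -38, 48, 23] -> [45, 11, -11, 23] -> [90, 22, -22, 46] -> [90, 46, 22, -22] -> [-90, -46, -22, 22] -> [-90] -> [90]
  [-13, 43, 17] -> [-13, 43, 17] -> [-26, 86, 34] -> [86, 34, -26] -> [-86, -34, 26] -> [-86] -> [86]
  [-30, 35, 23, 41, -46, -35, 32, -43, 42, -47] -> [35, 23, 41, -35, -43, -47] -> [70, 46, 82, -70, -86, -94] -> [82, 70, 46, -70, -86, -94] -> [-82, -70, -46, 70, 86, 94] -> [-82] -> [82]
  [-5, -3, 32, 6, -16, -7, -35, 31, 17, 26] -> [-5, -3, -7, -35, 31, 17] -> [-10, -6, -14, -70, 62, 34] -> [62, 34, -6, -10, -14, -70] -> [-62, -34, 6, 10, 14, 70] -> [-62] -> [62]
  [-41, 47, 0, -17, 27, -41, -8, -45, 20] -> [-41, 47, -17, 27, -41, -45] -> [-82, 94, -34, 54, -82, -90] -> [94, 54, -34, -82, -82, -90] -> [-94, -54, 34, 82, 82, 90] -> [-94] -> [94]
  [5, -2, -7, 23, 26, -46, -46, 42] -> [5, -7, 23] -> [10, -14, 46] -> [46, 10, -14] -> [-46, -10, 14] -> [-46] -> [46]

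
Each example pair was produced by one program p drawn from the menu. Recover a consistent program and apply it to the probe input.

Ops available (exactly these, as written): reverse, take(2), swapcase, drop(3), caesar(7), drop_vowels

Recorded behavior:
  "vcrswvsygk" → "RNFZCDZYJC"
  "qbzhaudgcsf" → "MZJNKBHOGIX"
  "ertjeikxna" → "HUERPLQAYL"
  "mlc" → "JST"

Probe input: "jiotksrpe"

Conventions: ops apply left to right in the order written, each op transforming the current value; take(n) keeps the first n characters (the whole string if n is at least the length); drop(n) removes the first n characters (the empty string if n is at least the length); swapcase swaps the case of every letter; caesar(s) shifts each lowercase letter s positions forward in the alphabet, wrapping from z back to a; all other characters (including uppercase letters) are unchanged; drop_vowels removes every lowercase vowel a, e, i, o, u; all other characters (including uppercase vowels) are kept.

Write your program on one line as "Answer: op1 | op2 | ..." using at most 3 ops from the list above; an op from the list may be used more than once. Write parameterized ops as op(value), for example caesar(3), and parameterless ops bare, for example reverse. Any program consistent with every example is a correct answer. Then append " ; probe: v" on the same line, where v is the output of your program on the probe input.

caesar(7) | swapcase | reverse ; probe: "LWYZRAVPQ"

Check, running the answer program on each example:
  "vcrswvsygk" -> "cjyzdczfnr" -> "CJYZDCZFNR" -> "RNFZCDZYJC"
  "qbzhaudgcsf" -> "xigohbknjzm" -> "XIGOHBKNJZM" -> "MZJNKBHOGIX"
  "ertjeikxna" -> "lyaqlpreuh" -> "LYAQLPREUH" -> "HUERPLQAYL"
  "mlc" -> "tsj" -> "TSJ" -> "JST"
  probe: "jiotksrpe" -> "qpvarzywl" -> "QPVARZYWL" -> "LWYZRAVPQ"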